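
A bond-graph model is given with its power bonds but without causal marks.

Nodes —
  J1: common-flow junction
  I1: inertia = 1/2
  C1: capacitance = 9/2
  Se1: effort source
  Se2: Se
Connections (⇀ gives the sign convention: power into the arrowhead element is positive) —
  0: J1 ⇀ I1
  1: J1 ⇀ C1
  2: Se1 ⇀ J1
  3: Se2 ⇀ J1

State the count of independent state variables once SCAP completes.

b2 stroke at J1  (source Se1 imposes e)
b3 stroke at J1  (Se2: effort source, stroke at far end)
b0 stroke at I1  (I1 outputs flow p/I1)
b1 stroke at J1  (common-f at J1 fixed by 0)

2  (C1, I1 all integral)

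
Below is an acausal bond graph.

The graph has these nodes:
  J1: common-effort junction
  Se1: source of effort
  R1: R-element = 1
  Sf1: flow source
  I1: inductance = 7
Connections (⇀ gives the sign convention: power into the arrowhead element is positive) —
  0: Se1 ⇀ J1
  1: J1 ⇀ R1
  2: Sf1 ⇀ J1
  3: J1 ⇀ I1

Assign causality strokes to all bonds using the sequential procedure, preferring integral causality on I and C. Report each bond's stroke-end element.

β0 stroke→J1
β1 stroke→R1
β2 stroke→Sf1
β3 stroke→I1

bond 0 →J1  (Se1: effort source, stroke at far end)
bond 2 →Sf1  (Sf1: flow source, stroke at near end)
bond 1 →R1  (common-e at J1 fixed by 0)
bond 3 →I1  (common-e at J1 fixed by 0)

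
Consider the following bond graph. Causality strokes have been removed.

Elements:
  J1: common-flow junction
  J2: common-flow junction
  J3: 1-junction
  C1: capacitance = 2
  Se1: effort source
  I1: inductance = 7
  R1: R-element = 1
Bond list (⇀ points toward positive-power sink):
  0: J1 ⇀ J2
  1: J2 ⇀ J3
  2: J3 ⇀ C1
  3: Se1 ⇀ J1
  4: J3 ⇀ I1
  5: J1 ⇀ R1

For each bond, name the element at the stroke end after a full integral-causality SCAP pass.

bond 0 |J2
bond 1 |J3
bond 2 |J3
bond 3 |J1
bond 4 |I1
bond 5 |J1

#3 stroke→J1  (Se1: effort source, stroke at far end)
#2 stroke→J3  (C1: C, integral causality)
#4 stroke→I1  (I1: I, integral causality)
#1 stroke→J3  (1-jn J3 has f-setter on 4)
#0 stroke→J2  (J2: bond 1 brought flow, rest push out)
#5 stroke→J1  (J1: bond 0 brought flow, rest push out)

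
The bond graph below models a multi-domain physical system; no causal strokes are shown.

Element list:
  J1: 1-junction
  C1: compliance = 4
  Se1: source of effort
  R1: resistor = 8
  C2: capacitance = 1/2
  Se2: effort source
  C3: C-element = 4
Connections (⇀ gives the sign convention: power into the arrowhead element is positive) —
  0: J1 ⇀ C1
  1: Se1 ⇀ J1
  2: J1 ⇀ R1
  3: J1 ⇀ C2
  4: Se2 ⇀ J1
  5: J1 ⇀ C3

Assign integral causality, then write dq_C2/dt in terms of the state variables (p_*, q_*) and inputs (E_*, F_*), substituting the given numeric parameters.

#1 →J1  (Se1 (Se) sets effort on bond)
#4 →J1  (Se2 (Se) sets effort on bond)
#0 →J1  (C1 outputs effort q/C1)
#3 →J1  (C2 outputs effort q/C2)
#5 →J1  (C3 outputs effort q/C3)
#2 →R1  (only one flow-in slot at J1)

dq_C2/dt = E_Se1/8 + E_Se2/8 - q_C1/32 - q_C2/4 - q_C3/32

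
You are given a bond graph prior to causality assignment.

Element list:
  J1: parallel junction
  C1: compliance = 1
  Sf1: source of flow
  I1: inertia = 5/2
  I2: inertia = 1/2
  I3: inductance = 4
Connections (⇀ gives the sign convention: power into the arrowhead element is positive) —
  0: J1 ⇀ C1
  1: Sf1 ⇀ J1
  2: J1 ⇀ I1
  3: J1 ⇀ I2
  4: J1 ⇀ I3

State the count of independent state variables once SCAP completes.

4  (C1, I1, I2, I3 all integral)

bond 1 |Sf1  (source Sf1 imposes f)
bond 0 |J1  (C1: C, integral causality)
bond 2 |I1  (J1: bond 0 brought effort, rest push out)
bond 3 |I2  (0-jn J1 has e-setter on 0)
bond 4 |I3  (0-jn J1 has e-setter on 0)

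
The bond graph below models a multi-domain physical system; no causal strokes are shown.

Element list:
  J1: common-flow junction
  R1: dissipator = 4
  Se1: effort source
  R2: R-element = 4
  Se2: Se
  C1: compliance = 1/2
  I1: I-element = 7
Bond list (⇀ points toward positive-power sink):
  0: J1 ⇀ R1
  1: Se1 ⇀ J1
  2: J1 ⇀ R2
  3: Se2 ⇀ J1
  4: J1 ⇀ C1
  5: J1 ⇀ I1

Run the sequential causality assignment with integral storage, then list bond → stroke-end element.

bond 1 stroke→J1  (Se1 (Se) sets effort on bond)
bond 3 stroke→J1  (source Se2 imposes e)
bond 4 stroke→J1  (prefer integral on C1)
bond 5 stroke→I1  (I1: I, integral causality)
bond 0 stroke→J1  (J1: bond 5 brought flow, rest push out)
bond 2 stroke→J1  (J1: bond 5 brought flow, rest push out)

#0 stroke at J1
#1 stroke at J1
#2 stroke at J1
#3 stroke at J1
#4 stroke at J1
#5 stroke at I1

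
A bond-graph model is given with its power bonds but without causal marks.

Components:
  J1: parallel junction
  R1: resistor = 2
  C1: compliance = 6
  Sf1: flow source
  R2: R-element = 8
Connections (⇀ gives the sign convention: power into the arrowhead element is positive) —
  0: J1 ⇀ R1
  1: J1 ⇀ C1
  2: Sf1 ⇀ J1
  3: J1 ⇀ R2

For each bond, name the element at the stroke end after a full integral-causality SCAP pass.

β0 stroke at R1
β1 stroke at J1
β2 stroke at Sf1
β3 stroke at R2

#2 stroke→Sf1  (source Sf1 imposes f)
#1 stroke→J1  (C1 outputs effort q/C1)
#0 stroke→R1  (0-jn J1 has e-setter on 1)
#3 stroke→R2  (J1: bond 1 brought effort, rest push out)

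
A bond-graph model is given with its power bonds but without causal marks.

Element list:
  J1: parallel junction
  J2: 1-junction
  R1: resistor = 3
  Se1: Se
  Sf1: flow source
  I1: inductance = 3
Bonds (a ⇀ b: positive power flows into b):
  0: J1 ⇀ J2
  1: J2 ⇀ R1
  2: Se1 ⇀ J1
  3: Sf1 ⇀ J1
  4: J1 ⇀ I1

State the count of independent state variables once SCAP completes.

1  (I1 all integral)

bond 2 →J1  (Se1 (Se) sets effort on bond)
bond 3 →Sf1  (Sf1 (Sf) sets flow on bond)
bond 0 →J2  (J1: bond 2 brought effort, rest push out)
bond 4 →I1  (0-jn J1 has e-setter on 2)
bond 1 →R1  (J2 needs exactly one f-in)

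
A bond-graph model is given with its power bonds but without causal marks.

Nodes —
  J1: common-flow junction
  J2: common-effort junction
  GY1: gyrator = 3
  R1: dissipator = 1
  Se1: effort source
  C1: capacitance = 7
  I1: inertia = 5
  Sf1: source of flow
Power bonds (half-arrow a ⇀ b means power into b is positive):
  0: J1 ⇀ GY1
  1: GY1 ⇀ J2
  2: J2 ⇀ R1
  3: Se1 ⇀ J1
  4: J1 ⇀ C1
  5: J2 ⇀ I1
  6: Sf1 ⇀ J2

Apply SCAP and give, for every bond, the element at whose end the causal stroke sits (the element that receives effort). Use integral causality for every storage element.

#3 →J1  (Se1 (Se) sets effort on bond)
#6 →Sf1  (Sf1: flow source, stroke at near end)
#4 →J1  (prefer integral on C1)
#0 →GY1  (J1: last free bond brings flow in)
#1 →GY1  (GY1: gyrator matches bond 0)
#5 →I1  (I1: I, integral causality)
#2 →J2  (J2: last free bond brings effort in)

#0 stroke→GY1
#1 stroke→GY1
#2 stroke→J2
#3 stroke→J1
#4 stroke→J1
#5 stroke→I1
#6 stroke→Sf1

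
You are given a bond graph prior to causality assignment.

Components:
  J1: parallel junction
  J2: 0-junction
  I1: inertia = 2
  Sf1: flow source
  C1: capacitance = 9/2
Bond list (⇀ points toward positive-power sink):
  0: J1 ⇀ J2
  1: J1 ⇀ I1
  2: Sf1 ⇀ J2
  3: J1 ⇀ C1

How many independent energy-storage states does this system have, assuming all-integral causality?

bond 2 stroke at Sf1  (Sf1 fixes flow; stroke at Sf1)
bond 0 stroke at J2  (J2: last free bond brings effort in)
bond 1 stroke at I1  (I1: I, integral causality)
bond 3 stroke at J1  (only one effort-in slot at J1)

2  (C1, I1 all integral)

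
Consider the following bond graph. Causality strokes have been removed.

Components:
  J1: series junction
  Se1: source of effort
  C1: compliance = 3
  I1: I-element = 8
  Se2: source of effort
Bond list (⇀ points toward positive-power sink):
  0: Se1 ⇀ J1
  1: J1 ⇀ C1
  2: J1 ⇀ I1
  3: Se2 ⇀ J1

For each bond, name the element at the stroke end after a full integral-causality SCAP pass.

#0 |J1
#1 |J1
#2 |I1
#3 |J1

b0 →J1  (Se1: effort source, stroke at far end)
b3 →J1  (Se2 fixes effort; stroke away)
b1 →J1  (C1 integral (e out))
b2 →I1  (only one flow-in slot at J1)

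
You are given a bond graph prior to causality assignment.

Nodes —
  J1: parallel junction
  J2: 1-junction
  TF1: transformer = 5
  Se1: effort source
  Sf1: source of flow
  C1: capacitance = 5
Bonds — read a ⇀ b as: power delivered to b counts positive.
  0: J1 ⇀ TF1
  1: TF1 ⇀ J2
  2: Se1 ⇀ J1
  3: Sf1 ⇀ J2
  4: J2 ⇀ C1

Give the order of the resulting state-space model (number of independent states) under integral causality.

1  (C1 all integral)

β2 stroke at J1  (source Se1 imposes e)
β3 stroke at Sf1  (Sf1: flow source, stroke at near end)
β0 stroke at TF1  (J1: bond 2 brought effort, rest push out)
β1 stroke at J2  (J2: bond 3 brought flow, rest push out)
β4 stroke at J2  (J2: bond 3 brought flow, rest push out)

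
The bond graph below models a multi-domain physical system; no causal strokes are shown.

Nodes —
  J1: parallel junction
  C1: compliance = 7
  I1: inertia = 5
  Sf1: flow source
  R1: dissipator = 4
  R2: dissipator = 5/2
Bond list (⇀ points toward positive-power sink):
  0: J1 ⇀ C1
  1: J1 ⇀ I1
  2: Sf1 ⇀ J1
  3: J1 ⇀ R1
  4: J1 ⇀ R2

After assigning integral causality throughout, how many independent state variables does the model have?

β2 stroke at Sf1  (Sf1 (Sf) sets flow on bond)
β0 stroke at J1  (C1 integral (e out))
β1 stroke at I1  (J1: bond 0 brought effort, rest push out)
β3 stroke at R1  (J1 effort already set via bond 0)
β4 stroke at R2  (common-e at J1 fixed by 0)

2  (C1, I1 all integral)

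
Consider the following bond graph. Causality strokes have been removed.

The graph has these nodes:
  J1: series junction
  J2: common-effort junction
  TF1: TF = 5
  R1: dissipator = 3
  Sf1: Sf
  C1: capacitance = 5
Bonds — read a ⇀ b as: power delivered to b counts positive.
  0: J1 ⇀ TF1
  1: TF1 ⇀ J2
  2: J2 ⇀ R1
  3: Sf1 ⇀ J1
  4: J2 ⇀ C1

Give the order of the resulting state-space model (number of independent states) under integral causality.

1  (C1 all integral)

β3 |Sf1  (source Sf1 imposes f)
β0 |J1  (J1: bond 3 brought flow, rest push out)
β1 |TF1  (through TF1, causality passes straight; one stroke at TF1)
β4 |J2  (C1 outputs effort q/C1)
β2 |R1  (J2: bond 4 brought effort, rest push out)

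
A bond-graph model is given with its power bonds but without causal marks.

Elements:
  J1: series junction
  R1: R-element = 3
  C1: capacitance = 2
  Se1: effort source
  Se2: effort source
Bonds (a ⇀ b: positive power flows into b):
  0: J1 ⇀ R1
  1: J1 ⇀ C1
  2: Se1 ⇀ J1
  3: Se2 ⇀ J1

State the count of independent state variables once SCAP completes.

1  (C1 all integral)

β2 →J1  (Se1 (Se) sets effort on bond)
β3 →J1  (Se2 fixes effort; stroke away)
β1 →J1  (C1 integral (e out))
β0 →R1  (J1: last free bond brings flow in)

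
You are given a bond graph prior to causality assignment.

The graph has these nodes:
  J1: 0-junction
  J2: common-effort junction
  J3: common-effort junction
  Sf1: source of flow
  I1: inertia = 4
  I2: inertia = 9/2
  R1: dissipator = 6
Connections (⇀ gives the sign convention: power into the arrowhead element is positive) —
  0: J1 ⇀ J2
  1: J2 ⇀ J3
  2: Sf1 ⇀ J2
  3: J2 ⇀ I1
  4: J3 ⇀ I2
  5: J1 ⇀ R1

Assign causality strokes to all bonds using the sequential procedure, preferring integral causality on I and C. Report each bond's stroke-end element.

β0 |J2
β1 |J3
β2 |Sf1
β3 |I1
β4 |I2
β5 |J1

β2 →Sf1  (Sf1 (Sf) sets flow on bond)
β3 →I1  (I1: I, integral causality)
β4 →I2  (I2 outputs flow p/I2)
β1 →J3  (only one effort-in slot at J3)
β0 →J2  (only one effort-in slot at J2)
β5 →J1  (closing 0-jn rule on J1)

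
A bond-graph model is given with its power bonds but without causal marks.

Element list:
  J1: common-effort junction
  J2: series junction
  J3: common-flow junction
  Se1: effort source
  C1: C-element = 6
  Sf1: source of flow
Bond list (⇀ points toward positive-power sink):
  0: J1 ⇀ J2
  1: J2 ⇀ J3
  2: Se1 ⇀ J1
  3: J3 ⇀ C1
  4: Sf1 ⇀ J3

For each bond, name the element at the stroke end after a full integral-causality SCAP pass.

β2 stroke at J1  (Se1 (Se) sets effort on bond)
β4 stroke at Sf1  (Sf1 fixes flow; stroke at Sf1)
β0 stroke at J2  (0-jn J1 has e-setter on 2)
β1 stroke at J3  (J2 needs exactly one f-in)
β3 stroke at J3  (J3 flow already set via bond 4)

bond 0 stroke at J2
bond 1 stroke at J3
bond 2 stroke at J1
bond 3 stroke at J3
bond 4 stroke at Sf1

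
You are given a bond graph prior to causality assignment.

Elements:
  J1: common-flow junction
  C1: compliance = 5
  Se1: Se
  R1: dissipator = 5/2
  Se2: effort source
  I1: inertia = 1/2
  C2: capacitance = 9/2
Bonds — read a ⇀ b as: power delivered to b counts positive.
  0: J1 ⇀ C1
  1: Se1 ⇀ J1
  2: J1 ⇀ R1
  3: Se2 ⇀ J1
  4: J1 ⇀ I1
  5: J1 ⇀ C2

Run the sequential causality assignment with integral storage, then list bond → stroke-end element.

b1 |J1  (Se1: effort source, stroke at far end)
b3 |J1  (Se2 (Se) sets effort on bond)
b0 |J1  (C1 outputs effort q/C1)
b4 |I1  (prefer integral on I1)
b2 |J1  (J1: bond 4 brought flow, rest push out)
b5 |J1  (1-jn J1 has f-setter on 4)

β0 →J1
β1 →J1
β2 →J1
β3 →J1
β4 →I1
β5 →J1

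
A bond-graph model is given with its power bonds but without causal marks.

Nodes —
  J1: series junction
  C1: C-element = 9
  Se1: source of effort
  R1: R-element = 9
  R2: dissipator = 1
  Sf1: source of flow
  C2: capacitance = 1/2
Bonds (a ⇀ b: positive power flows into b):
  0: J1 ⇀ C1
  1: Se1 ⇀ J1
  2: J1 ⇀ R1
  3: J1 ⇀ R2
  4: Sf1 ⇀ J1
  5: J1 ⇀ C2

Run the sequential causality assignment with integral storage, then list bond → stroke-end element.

#0 |J1
#1 |J1
#2 |J1
#3 |J1
#4 |Sf1
#5 |J1

#1 stroke at J1  (Se1 (Se) sets effort on bond)
#4 stroke at Sf1  (source Sf1 imposes f)
#0 stroke at J1  (common-f at J1 fixed by 4)
#2 stroke at J1  (J1 flow already set via bond 4)
#3 stroke at J1  (common-f at J1 fixed by 4)
#5 stroke at J1  (common-f at J1 fixed by 4)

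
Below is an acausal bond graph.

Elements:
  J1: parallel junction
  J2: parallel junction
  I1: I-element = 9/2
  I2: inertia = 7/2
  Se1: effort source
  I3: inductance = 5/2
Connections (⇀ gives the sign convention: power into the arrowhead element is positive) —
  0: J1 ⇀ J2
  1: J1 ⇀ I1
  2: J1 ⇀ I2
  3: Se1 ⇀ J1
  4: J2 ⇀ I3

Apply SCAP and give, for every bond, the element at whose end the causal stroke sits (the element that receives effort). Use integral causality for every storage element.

#0 stroke at J2
#1 stroke at I1
#2 stroke at I2
#3 stroke at J1
#4 stroke at I3

β3 →J1  (Se1 fixes effort; stroke away)
β0 →J2  (J1 effort already set via bond 3)
β1 →I1  (common-e at J1 fixed by 3)
β2 →I2  (J1: bond 3 brought effort, rest push out)
β4 →I3  (J2: bond 0 brought effort, rest push out)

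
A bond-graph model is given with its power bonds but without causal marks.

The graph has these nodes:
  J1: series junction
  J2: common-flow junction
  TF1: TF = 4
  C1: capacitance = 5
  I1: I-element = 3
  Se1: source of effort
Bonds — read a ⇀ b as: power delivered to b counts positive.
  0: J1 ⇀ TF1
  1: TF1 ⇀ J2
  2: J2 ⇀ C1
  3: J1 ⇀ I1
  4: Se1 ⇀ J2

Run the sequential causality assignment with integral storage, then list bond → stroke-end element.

bond 0 |J1
bond 1 |TF1
bond 2 |J2
bond 3 |I1
bond 4 |J2

b4 stroke→J2  (Se1: effort source, stroke at far end)
b2 stroke→J2  (C1 outputs effort q/C1)
b1 stroke→TF1  (closing 1-jn rule on J2)
b0 stroke→J1  (TF1: transformer flips bond 1)
b3 stroke→I1  (J1: last free bond brings flow in)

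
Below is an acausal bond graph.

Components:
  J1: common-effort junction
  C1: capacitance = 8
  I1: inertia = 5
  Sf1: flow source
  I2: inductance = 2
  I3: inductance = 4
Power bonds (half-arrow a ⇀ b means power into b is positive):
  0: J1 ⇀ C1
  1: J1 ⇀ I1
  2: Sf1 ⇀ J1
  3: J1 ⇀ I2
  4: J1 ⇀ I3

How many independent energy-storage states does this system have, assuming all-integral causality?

4  (C1, I1, I2, I3 all integral)

bond 2 |Sf1  (source Sf1 imposes f)
bond 0 |J1  (C1 outputs effort q/C1)
bond 1 |I1  (common-e at J1 fixed by 0)
bond 3 |I2  (J1 effort already set via bond 0)
bond 4 |I3  (J1: bond 0 brought effort, rest push out)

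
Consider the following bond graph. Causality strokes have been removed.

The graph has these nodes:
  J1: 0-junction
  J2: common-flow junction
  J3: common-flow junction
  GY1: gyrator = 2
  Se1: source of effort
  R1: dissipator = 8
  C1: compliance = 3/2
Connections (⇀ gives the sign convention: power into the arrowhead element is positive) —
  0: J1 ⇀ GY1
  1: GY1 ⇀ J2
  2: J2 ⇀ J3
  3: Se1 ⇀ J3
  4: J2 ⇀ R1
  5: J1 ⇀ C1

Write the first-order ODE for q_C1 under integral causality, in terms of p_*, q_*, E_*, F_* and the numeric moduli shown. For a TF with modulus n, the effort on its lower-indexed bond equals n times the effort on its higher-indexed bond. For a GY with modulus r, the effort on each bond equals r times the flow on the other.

bond 3 stroke at J3  (Se1 fixes effort; stroke away)
bond 2 stroke at J2  (J3 needs exactly one f-in)
bond 5 stroke at J1  (C1 integral (e out))
bond 0 stroke at GY1  (J1: bond 5 brought effort, rest push out)
bond 1 stroke at GY1  (GY1 both-in/both-out from 0)
bond 4 stroke at J2  (common-f at J2 fixed by 1)

dq_C1/dt = E_Se1/2 - 4*q_C1/3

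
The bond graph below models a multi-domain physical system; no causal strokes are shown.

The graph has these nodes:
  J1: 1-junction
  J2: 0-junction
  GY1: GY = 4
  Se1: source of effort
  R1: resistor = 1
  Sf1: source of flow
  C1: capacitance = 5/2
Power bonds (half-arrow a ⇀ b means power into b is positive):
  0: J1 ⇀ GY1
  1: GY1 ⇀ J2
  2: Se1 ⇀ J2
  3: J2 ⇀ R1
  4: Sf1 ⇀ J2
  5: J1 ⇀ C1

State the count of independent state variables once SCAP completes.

#2 stroke→J2  (Se1 (Se) sets effort on bond)
#4 stroke→Sf1  (Sf1 (Sf) sets flow on bond)
#1 stroke→GY1  (common-e at J2 fixed by 2)
#3 stroke→R1  (J2: bond 2 brought effort, rest push out)
#0 stroke→GY1  (through GY1, causality inverts; strokes same side of GY1)
#5 stroke→J1  (J1 flow already set via bond 0)

1  (C1 all integral)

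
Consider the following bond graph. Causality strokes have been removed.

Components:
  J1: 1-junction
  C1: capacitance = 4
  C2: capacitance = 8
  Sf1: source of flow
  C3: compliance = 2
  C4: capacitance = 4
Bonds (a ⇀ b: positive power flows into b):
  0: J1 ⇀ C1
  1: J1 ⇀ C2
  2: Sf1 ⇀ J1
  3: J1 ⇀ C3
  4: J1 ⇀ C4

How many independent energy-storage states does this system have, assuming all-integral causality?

#2 →Sf1  (Sf1: flow source, stroke at near end)
#0 →J1  (J1: bond 2 brought flow, rest push out)
#1 →J1  (common-f at J1 fixed by 2)
#3 →J1  (common-f at J1 fixed by 2)
#4 →J1  (J1 flow already set via bond 2)

4  (C1, C2, C3, C4 all integral)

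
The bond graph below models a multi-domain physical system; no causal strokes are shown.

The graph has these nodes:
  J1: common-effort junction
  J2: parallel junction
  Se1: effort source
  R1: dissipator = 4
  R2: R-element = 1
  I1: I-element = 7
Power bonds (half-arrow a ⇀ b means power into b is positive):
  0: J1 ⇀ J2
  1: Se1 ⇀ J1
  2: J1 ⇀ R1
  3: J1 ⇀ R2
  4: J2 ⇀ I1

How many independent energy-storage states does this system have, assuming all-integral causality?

#1 stroke→J1  (Se1 (Se) sets effort on bond)
#0 stroke→J2  (J1 effort already set via bond 1)
#2 stroke→R1  (J1: bond 1 brought effort, rest push out)
#3 stroke→R2  (common-e at J1 fixed by 1)
#4 stroke→I1  (J2 effort already set via bond 0)

1  (I1 all integral)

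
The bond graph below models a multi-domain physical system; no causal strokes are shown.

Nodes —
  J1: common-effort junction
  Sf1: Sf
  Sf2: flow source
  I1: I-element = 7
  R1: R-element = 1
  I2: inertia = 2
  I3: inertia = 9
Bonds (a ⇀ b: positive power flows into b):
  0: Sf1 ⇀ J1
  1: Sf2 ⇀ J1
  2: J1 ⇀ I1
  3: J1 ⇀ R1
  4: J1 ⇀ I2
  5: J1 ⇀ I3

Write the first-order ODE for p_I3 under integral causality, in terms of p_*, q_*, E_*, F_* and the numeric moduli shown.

bond 0 stroke at Sf1  (Sf1 fixes flow; stroke at Sf1)
bond 1 stroke at Sf2  (Sf2 (Sf) sets flow on bond)
bond 2 stroke at I1  (I1 outputs flow p/I1)
bond 4 stroke at I2  (I2 outputs flow p/I2)
bond 5 stroke at I3  (I3: I, integral causality)
bond 3 stroke at J1  (closing 0-jn rule on J1)

dp_I3/dt = F_Sf1 + F_Sf2 - p_I1/7 - p_I2/2 - p_I3/9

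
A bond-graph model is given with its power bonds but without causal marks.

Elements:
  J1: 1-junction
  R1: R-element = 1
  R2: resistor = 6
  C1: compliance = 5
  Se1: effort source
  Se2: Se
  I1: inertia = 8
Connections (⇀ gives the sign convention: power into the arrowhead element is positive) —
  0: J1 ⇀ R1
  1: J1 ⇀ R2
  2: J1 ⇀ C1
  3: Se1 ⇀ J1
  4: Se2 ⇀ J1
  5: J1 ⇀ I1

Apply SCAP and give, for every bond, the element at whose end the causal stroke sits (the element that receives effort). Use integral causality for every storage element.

#3 stroke at J1  (Se1 fixes effort; stroke away)
#4 stroke at J1  (Se2: effort source, stroke at far end)
#2 stroke at J1  (C1: C, integral causality)
#5 stroke at I1  (I1 outputs flow p/I1)
#0 stroke at J1  (1-jn J1 has f-setter on 5)
#1 stroke at J1  (J1: bond 5 brought flow, rest push out)

#0 |J1
#1 |J1
#2 |J1
#3 |J1
#4 |J1
#5 |I1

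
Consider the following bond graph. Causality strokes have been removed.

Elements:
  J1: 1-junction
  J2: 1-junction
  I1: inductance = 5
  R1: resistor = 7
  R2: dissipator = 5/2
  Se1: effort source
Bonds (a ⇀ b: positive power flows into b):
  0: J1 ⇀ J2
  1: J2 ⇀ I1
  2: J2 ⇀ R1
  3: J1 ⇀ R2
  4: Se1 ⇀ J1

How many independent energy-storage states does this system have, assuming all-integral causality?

1  (I1 all integral)

bond 4 stroke at J1  (Se1 (Se) sets effort on bond)
bond 1 stroke at I1  (I1: I, integral causality)
bond 0 stroke at J2  (J2 flow already set via bond 1)
bond 2 stroke at J2  (J2 flow already set via bond 1)
bond 3 stroke at J1  (J1: bond 0 brought flow, rest push out)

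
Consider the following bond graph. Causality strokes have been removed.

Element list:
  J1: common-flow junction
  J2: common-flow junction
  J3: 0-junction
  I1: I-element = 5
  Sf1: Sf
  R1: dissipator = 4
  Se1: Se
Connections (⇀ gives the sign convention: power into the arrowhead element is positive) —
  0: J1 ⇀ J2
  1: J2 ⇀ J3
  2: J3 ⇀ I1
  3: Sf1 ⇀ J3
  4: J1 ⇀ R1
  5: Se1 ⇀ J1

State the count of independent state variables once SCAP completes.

#3 stroke→Sf1  (source Sf1 imposes f)
#5 stroke→J1  (Se1: effort source, stroke at far end)
#2 stroke→I1  (prefer integral on I1)
#1 stroke→J3  (J3: last free bond brings effort in)
#0 stroke→J2  (1-jn J2 has f-setter on 1)
#4 stroke→J1  (J1 flow already set via bond 0)

1  (I1 all integral)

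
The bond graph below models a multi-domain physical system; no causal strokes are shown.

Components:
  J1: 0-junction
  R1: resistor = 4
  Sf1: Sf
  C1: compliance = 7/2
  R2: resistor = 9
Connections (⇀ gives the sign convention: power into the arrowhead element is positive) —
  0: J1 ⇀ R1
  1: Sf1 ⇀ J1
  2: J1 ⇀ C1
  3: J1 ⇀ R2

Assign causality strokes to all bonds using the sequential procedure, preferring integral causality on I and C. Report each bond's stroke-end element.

β0 stroke at R1
β1 stroke at Sf1
β2 stroke at J1
β3 stroke at R2

β1 stroke at Sf1  (source Sf1 imposes f)
β2 stroke at J1  (C1 outputs effort q/C1)
β0 stroke at R1  (J1: bond 2 brought effort, rest push out)
β3 stroke at R2  (0-jn J1 has e-setter on 2)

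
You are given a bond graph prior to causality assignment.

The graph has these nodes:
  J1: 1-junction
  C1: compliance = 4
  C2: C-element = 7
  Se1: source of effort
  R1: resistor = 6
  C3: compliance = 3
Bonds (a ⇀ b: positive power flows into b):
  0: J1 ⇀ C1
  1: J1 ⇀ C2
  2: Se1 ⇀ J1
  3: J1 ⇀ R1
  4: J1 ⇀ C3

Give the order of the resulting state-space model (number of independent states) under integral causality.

3  (C1, C2, C3 all integral)

#2 |J1  (Se1 (Se) sets effort on bond)
#0 |J1  (C1 integral (e out))
#1 |J1  (prefer integral on C2)
#4 |J1  (prefer integral on C3)
#3 |R1  (closing 1-jn rule on J1)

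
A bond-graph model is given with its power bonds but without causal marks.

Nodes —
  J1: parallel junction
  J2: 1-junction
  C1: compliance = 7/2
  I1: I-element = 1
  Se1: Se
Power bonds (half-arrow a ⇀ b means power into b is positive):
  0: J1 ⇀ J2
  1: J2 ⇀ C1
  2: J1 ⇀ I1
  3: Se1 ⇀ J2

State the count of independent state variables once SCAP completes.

2  (C1, I1 all integral)

#3 stroke at J2  (Se1 fixes effort; stroke away)
#1 stroke at J2  (C1: C, integral causality)
#0 stroke at J1  (only one flow-in slot at J2)
#2 stroke at I1  (J1 effort already set via bond 0)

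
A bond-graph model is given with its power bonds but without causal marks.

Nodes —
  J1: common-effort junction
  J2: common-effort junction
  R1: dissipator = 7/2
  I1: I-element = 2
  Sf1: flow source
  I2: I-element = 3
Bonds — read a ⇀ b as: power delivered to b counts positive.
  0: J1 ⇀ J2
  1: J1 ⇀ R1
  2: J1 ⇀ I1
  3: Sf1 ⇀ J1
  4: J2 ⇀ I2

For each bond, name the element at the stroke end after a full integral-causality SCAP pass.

β0 stroke→J2
β1 stroke→J1
β2 stroke→I1
β3 stroke→Sf1
β4 stroke→I2

bond 3 →Sf1  (Sf1 fixes flow; stroke at Sf1)
bond 2 →I1  (I1: I, integral causality)
bond 4 →I2  (I2 integral (f out))
bond 0 →J2  (closing 0-jn rule on J2)
bond 1 →J1  (J1 needs exactly one e-in)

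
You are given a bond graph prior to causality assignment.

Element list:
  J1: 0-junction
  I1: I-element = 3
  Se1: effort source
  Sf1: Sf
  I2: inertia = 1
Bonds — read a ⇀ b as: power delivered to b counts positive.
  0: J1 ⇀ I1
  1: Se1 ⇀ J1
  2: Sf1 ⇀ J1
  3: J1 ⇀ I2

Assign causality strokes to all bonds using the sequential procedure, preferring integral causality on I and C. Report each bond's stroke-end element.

bond 0 stroke→I1
bond 1 stroke→J1
bond 2 stroke→Sf1
bond 3 stroke→I2

bond 1 |J1  (Se1 (Se) sets effort on bond)
bond 2 |Sf1  (Sf1 (Sf) sets flow on bond)
bond 0 |I1  (J1: bond 1 brought effort, rest push out)
bond 3 |I2  (J1 effort already set via bond 1)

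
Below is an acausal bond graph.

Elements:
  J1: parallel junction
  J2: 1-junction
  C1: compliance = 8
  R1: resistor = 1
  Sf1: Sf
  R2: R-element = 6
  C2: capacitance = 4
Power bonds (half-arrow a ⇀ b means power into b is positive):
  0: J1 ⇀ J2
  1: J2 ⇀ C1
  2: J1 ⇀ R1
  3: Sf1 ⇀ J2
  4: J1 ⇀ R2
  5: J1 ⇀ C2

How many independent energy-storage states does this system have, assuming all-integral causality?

2  (C1, C2 all integral)

β3 stroke at Sf1  (source Sf1 imposes f)
β0 stroke at J2  (common-f at J2 fixed by 3)
β1 stroke at J2  (J2: bond 3 brought flow, rest push out)
β5 stroke at J1  (prefer integral on C2)
β2 stroke at R1  (J1: bond 5 brought effort, rest push out)
β4 stroke at R2  (0-jn J1 has e-setter on 5)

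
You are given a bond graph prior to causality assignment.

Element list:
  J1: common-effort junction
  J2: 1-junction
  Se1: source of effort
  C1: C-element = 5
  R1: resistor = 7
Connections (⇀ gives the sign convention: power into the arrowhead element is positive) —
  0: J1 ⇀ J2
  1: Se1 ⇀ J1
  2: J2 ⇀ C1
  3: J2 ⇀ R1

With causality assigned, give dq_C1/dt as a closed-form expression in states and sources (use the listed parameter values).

bond 1 |J1  (Se1 (Se) sets effort on bond)
bond 0 |J2  (J1: bond 1 brought effort, rest push out)
bond 2 |J2  (C1: C, integral causality)
bond 3 |R1  (J2 needs exactly one f-in)

dq_C1/dt = E_Se1/7 - q_C1/35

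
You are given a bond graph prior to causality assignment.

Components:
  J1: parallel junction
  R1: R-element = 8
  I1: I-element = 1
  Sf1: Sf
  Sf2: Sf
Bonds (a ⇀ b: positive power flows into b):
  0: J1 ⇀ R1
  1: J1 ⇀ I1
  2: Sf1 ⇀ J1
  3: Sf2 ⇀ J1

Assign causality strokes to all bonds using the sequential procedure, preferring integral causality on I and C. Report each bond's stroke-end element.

b2 stroke→Sf1  (source Sf1 imposes f)
b3 stroke→Sf2  (source Sf2 imposes f)
b1 stroke→I1  (I1 integral (f out))
b0 stroke→J1  (only one effort-in slot at J1)

bond 0 stroke at J1
bond 1 stroke at I1
bond 2 stroke at Sf1
bond 3 stroke at Sf2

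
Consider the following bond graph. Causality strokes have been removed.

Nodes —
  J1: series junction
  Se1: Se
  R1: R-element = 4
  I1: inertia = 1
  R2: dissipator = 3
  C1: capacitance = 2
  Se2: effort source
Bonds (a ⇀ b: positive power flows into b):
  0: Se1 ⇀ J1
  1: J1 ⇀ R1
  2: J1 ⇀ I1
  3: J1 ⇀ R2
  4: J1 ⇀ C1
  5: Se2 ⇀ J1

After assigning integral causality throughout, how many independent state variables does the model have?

2  (C1, I1 all integral)

b0 |J1  (source Se1 imposes e)
b5 |J1  (Se2 (Se) sets effort on bond)
b2 |I1  (prefer integral on I1)
b1 |J1  (common-f at J1 fixed by 2)
b3 |J1  (1-jn J1 has f-setter on 2)
b4 |J1  (J1 flow already set via bond 2)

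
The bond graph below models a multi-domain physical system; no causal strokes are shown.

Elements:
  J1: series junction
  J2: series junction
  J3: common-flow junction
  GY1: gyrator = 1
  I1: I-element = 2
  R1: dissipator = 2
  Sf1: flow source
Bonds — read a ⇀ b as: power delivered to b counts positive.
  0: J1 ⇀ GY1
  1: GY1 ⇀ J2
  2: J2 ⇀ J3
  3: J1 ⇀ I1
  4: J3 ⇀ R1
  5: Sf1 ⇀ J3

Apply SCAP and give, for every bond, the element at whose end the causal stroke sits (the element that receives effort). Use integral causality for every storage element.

β5 stroke at Sf1  (Sf1 (Sf) sets flow on bond)
β2 stroke at J3  (1-jn J3 has f-setter on 5)
β4 stroke at J3  (common-f at J3 fixed by 5)
β1 stroke at J2  (J2: bond 2 brought flow, rest push out)
β0 stroke at J1  (GY1: gyrator matches bond 1)
β3 stroke at I1  (J1 needs exactly one f-in)

b0 →J1
b1 →J2
b2 →J3
b3 →I1
b4 →J3
b5 →Sf1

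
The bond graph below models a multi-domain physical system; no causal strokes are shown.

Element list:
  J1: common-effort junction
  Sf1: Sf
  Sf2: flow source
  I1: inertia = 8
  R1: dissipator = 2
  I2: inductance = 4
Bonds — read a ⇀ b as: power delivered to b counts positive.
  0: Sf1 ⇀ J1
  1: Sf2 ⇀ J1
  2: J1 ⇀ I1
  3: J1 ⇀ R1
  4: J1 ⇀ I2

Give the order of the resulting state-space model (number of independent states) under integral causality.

β0 →Sf1  (Sf1 fixes flow; stroke at Sf1)
β1 →Sf2  (Sf2 fixes flow; stroke at Sf2)
β2 →I1  (I1: I, integral causality)
β4 →I2  (I2 integral (f out))
β3 →J1  (only one effort-in slot at J1)

2  (I1, I2 all integral)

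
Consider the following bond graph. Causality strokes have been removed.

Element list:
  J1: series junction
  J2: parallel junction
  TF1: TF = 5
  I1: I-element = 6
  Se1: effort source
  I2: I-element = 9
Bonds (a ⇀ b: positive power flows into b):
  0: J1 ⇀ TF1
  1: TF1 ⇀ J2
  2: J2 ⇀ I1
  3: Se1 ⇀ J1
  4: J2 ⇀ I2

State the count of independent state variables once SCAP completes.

2  (I1, I2 all integral)

#3 stroke→J1  (Se1 fixes effort; stroke away)
#0 stroke→TF1  (J1: last free bond brings flow in)
#1 stroke→J2  (through TF1, causality passes straight; one stroke at TF1)
#2 stroke→I1  (J2: bond 1 brought effort, rest push out)
#4 stroke→I2  (common-e at J2 fixed by 1)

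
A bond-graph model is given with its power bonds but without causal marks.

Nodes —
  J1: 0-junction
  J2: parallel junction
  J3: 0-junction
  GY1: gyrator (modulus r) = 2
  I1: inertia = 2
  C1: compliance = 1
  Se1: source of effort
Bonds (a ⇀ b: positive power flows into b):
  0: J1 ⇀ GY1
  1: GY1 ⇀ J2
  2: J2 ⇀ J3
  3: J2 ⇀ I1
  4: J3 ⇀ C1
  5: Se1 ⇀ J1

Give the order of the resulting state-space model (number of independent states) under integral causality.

b5 stroke→J1  (Se1 (Se) sets effort on bond)
b0 stroke→GY1  (common-e at J1 fixed by 5)
b1 stroke→GY1  (GY GY1: same side as bond 0)
b3 stroke→I1  (I1: I, integral causality)
b2 stroke→J2  (closing 0-jn rule on J2)
b4 stroke→J3  (J3: last free bond brings effort in)

2  (C1, I1 all integral)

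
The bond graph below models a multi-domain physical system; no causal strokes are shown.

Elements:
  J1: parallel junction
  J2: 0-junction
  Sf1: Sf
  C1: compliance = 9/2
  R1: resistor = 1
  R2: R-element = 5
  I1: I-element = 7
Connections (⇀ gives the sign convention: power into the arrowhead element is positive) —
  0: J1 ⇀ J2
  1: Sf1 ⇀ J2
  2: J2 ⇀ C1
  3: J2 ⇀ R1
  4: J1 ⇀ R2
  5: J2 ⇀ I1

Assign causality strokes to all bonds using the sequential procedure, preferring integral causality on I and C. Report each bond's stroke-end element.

β1 →Sf1  (Sf1: flow source, stroke at near end)
β2 →J2  (C1: C, integral causality)
β0 →J1  (common-e at J2 fixed by 2)
β3 →R1  (J2 effort already set via bond 2)
β5 →I1  (0-jn J2 has e-setter on 2)
β4 →R2  (J1 effort already set via bond 0)

bond 0 stroke→J1
bond 1 stroke→Sf1
bond 2 stroke→J2
bond 3 stroke→R1
bond 4 stroke→R2
bond 5 stroke→I1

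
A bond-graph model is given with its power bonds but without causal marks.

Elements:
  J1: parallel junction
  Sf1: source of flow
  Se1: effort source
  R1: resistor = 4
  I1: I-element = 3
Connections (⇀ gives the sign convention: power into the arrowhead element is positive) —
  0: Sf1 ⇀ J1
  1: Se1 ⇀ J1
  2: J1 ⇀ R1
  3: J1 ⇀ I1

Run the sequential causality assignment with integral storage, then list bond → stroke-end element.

b0 |Sf1
b1 |J1
b2 |R1
b3 |I1

bond 0 stroke→Sf1  (source Sf1 imposes f)
bond 1 stroke→J1  (Se1 (Se) sets effort on bond)
bond 2 stroke→R1  (J1 effort already set via bond 1)
bond 3 stroke→I1  (J1 effort already set via bond 1)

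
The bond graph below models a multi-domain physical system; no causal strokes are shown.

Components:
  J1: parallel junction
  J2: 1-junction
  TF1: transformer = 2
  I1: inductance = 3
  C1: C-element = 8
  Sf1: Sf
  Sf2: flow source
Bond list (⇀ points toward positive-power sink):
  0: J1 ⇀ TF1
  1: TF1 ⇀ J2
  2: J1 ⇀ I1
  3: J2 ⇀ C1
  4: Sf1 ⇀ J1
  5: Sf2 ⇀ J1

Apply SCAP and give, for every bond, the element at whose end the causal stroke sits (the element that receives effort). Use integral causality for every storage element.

bond 0 stroke→J1
bond 1 stroke→TF1
bond 2 stroke→I1
bond 3 stroke→J2
bond 4 stroke→Sf1
bond 5 stroke→Sf2

b4 →Sf1  (Sf1 (Sf) sets flow on bond)
b5 →Sf2  (Sf2 fixes flow; stroke at Sf2)
b2 →I1  (I1: I, integral causality)
b0 →J1  (only one effort-in slot at J1)
b1 →TF1  (through TF1, causality passes straight; one stroke at TF1)
b3 →J2  (J2 flow already set via bond 1)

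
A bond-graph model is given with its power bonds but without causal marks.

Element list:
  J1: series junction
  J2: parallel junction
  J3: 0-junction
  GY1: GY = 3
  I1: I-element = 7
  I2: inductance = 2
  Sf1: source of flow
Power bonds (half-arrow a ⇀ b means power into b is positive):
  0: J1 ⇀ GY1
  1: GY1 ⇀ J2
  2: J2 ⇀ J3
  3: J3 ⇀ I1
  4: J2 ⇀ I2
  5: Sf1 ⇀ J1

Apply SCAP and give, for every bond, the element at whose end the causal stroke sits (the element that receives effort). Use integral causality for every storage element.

β0 stroke→J1
β1 stroke→J2
β2 stroke→J3
β3 stroke→I1
β4 stroke→I2
β5 stroke→Sf1

#5 stroke→Sf1  (Sf1 fixes flow; stroke at Sf1)
#0 stroke→J1  (common-f at J1 fixed by 5)
#1 stroke→J2  (GY GY1: same side as bond 0)
#2 stroke→J3  (common-e at J2 fixed by 1)
#4 stroke→I2  (J2 effort already set via bond 1)
#3 stroke→I1  (common-e at J3 fixed by 2)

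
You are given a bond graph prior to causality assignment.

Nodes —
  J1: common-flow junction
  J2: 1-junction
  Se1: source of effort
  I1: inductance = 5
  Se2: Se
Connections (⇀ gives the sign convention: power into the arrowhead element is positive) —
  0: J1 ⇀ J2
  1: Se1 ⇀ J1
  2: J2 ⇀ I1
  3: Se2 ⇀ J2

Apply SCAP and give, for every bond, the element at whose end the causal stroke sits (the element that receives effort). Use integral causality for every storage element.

β1 |J1  (source Se1 imposes e)
β3 |J2  (Se2: effort source, stroke at far end)
β0 |J2  (only one flow-in slot at J1)
β2 |I1  (J2 needs exactly one f-in)

bond 0 →J2
bond 1 →J1
bond 2 →I1
bond 3 →J2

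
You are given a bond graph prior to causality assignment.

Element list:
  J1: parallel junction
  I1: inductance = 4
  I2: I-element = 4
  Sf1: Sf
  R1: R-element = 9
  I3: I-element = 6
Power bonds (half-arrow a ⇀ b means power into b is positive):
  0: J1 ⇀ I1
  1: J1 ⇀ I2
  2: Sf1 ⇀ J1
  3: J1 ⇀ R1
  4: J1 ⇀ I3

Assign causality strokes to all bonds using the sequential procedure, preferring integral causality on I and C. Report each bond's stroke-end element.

b0 |I1
b1 |I2
b2 |Sf1
b3 |J1
b4 |I3

b2 stroke→Sf1  (Sf1 (Sf) sets flow on bond)
b0 stroke→I1  (I1: I, integral causality)
b1 stroke→I2  (prefer integral on I2)
b4 stroke→I3  (I3: I, integral causality)
b3 stroke→J1  (J1: last free bond brings effort in)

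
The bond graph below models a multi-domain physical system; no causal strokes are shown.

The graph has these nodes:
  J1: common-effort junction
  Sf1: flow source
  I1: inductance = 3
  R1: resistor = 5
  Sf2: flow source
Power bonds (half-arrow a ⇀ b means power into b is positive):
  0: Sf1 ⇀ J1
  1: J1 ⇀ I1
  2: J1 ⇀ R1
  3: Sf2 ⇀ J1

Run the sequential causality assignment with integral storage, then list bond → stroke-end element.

β0 |Sf1  (Sf1: flow source, stroke at near end)
β3 |Sf2  (Sf2 fixes flow; stroke at Sf2)
β1 |I1  (prefer integral on I1)
β2 |J1  (J1 needs exactly one e-in)

bond 0 stroke→Sf1
bond 1 stroke→I1
bond 2 stroke→J1
bond 3 stroke→Sf2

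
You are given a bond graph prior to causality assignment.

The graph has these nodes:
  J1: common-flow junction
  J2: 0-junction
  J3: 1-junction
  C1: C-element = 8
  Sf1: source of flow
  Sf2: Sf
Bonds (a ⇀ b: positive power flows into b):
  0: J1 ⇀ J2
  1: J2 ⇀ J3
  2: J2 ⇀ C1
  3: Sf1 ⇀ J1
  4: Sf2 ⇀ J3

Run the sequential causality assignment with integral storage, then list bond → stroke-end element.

#3 →Sf1  (Sf1: flow source, stroke at near end)
#4 →Sf2  (Sf2 fixes flow; stroke at Sf2)
#0 →J1  (common-f at J1 fixed by 3)
#1 →J3  (common-f at J3 fixed by 4)
#2 →J2  (J2 needs exactly one e-in)

#0 stroke at J1
#1 stroke at J3
#2 stroke at J2
#3 stroke at Sf1
#4 stroke at Sf2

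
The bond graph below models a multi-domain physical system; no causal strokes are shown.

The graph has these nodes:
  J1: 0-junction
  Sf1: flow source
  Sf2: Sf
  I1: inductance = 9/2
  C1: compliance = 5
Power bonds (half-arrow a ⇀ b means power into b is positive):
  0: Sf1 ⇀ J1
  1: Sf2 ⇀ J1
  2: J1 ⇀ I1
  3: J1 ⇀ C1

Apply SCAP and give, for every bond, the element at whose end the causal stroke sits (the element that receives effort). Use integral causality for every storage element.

#0 stroke→Sf1  (Sf1 (Sf) sets flow on bond)
#1 stroke→Sf2  (Sf2 (Sf) sets flow on bond)
#2 stroke→I1  (prefer integral on I1)
#3 stroke→J1  (J1 needs exactly one e-in)

b0 stroke→Sf1
b1 stroke→Sf2
b2 stroke→I1
b3 stroke→J1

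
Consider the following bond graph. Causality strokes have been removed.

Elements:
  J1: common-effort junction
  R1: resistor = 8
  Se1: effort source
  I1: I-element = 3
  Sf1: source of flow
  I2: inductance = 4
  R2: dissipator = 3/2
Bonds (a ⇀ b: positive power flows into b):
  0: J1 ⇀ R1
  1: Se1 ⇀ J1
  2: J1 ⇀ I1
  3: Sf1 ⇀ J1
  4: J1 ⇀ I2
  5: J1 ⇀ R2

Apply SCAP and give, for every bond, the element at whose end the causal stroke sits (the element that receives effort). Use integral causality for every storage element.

b1 →J1  (Se1 fixes effort; stroke away)
b3 →Sf1  (Sf1: flow source, stroke at near end)
b0 →R1  (common-e at J1 fixed by 1)
b2 →I1  (J1: bond 1 brought effort, rest push out)
b4 →I2  (J1: bond 1 brought effort, rest push out)
b5 →R2  (0-jn J1 has e-setter on 1)

b0 →R1
b1 →J1
b2 →I1
b3 →Sf1
b4 →I2
b5 →R2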